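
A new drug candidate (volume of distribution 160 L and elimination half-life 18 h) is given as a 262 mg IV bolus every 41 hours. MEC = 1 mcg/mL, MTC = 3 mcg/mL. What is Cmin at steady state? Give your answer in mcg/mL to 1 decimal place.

k = ln2/t½ = ln2/18 ≈ 0.038508 h⁻¹; fraction remaining f = e^(−kτ) = e^(−0.038508×41) ≈ 0.2062.
Each bolus raises the concentration by D/Vd = 262/160 ≈ 1.637 mcg/mL.
Steady-state trough Cmin,ss = C₀·f/(1−f) ≈ 1.637 × 0.2062/0.7938 ≈ 0.425 mcg/mL.
Trough 0.4 mcg/mL vs MEC 1 mcg/mL: subtherapeutic.

0.4 mcg/mL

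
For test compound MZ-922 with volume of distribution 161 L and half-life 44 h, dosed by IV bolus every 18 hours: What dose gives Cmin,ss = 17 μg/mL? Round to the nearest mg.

τ/t½ = 18/44 ≈ 0.40909, so f = (1/2)^(18/44) ≈ 0.753098.
Cmin,ss = (D/Vd)·f/(1−f), so D = Cmin,ss·Vd·(1−f)/f.
D = 17 × 161 × (1−f)/f ≈ 17 × 161 × 0.32785 ≈ 897.33 mg.

897 mg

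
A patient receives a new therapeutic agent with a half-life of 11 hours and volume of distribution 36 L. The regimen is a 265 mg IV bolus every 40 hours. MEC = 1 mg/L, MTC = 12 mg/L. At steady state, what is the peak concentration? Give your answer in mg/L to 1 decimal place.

8.0 mg/L

τ/t½ = 40/11 ≈ 3.6364, so fraction remaining f = (1/2)^(40/11) ≈ 0.0804.
At steady state, accumulation factor R = 1/(1 − e^(−kτ)) ≈ 1.0874.
Each bolus raises the concentration by D/Vd = 265/36 ≈ 7.361 mg/L.
Cmax,ss = C₀/(1 − f) ≈ 7.361/0.9196 ≈ 8.005 mg/L.
Peak 8.0 mg/L vs MTC 12 mg/L: below toxic threshold.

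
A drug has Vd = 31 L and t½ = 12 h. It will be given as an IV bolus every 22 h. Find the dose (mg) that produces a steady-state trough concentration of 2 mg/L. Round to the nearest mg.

159 mg

τ/t½ = 22/12 ≈ 1.8333, so f = (1/2)^(22/12) ≈ 0.280616.
Cmin,ss = (D/Vd)·f/(1−f), so D = Cmin,ss·Vd·(1−f)/f.
D = 2 × 31 × (1−f)/f ≈ 2 × 31 × 2.56359 ≈ 158.94 mg.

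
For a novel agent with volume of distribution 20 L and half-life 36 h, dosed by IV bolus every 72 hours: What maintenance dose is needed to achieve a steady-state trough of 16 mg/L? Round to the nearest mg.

τ/t½ = 72/36 ≈ 2, so f = (1/2)^(72/36) ≈ 0.250000.
Cmin,ss = (D/Vd)·f/(1−f), so D = Cmin,ss·Vd·(1−f)/f.
D = 16 × 20 × (1−f)/f ≈ 16 × 20 × 3.00000 ≈ 960.00 mg.

960 mg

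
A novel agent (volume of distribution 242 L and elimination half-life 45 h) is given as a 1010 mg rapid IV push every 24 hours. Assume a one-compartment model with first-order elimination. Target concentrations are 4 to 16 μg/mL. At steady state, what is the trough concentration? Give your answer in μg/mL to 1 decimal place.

k = ln2/t½ = ln2/45 ≈ 0.015403 h⁻¹; fraction remaining f = e^(−kτ) = e^(−0.015403×24) ≈ 0.6910.
Accumulation ratio R = 1/(1 − f) ≈ 1/0.3090 ≈ 3.2362.
Each bolus raises the concentration by D/Vd = 1010/242 ≈ 4.174 μg/mL.
Cmax,ss = C₀/(1 − f) ≈ 4.174/0.3090 ≈ 13.508 μg/mL.
Steady-state trough Cmin,ss = Cmax,ss·f ≈ 13.508 × 0.6910 ≈ 9.334 μg/mL.
Trough 9.3 μg/mL vs MEC 4 μg/mL: adequate.

9.3 μg/mL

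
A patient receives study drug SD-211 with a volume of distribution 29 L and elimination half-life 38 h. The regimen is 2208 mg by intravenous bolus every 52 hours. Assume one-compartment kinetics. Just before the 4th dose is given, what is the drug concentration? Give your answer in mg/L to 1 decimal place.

45.3 mg/L

f = (1/2)^(τ/t½) = (1/2)^(52/38) ≈ 0.3873.
C₀ = D/Vd = 2208/29 ≈ 76.138 mg/L.
Before the 4th dose, 3 doses have been given. Superposition: Cmin = C₀·(f + f² + … + f^3).
≈ 76.138 × (0.3873 + 0.1500 + 0.0581) ≈ 76.138 × 0.5954 ≈ 45.333 mg/L.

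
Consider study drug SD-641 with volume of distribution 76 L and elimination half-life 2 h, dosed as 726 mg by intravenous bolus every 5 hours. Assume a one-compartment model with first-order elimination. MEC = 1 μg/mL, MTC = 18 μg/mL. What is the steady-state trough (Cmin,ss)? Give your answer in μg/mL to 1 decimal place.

Over one 5-h interval, 5/2 ≈ 2.5 half-lives elapse, leaving f ≈ 0.1768 of each dose.
Accumulation ratio R = 1/(1 − f) ≈ 1/0.8232 ≈ 1.2148.
Each bolus raises the concentration by D/Vd = 726/76 ≈ 9.553 μg/mL.
Steady-state peak Cmax,ss = C₀·R ≈ 9.553 × 1.2148 ≈ 11.605 μg/mL.
Steady-state trough Cmin,ss = Cmax,ss·f ≈ 11.605 × 0.1768 ≈ 2.052 μg/mL.
Trough 2.1 μg/mL vs MEC 1 μg/mL: adequate.

2.1 μg/mL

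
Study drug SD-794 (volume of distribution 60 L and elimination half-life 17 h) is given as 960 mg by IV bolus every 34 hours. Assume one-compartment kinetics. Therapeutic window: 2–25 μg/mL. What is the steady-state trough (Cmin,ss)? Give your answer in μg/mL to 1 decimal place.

5.3 μg/mL

The dosing interval is 2 half-lives, so f = 2^(−2) = 0.25.
Accumulation ratio R = 1/(1 − f) = 1/0.75 = 4/3.
Single-dose peak C₀ = D/Vd = 960/60 = 16 μg/mL.
Steady-state peak Cmax,ss = C₀·R = 16 × 4/3 ≈ 21.333 μg/mL.
Steady-state trough Cmin,ss = Cmax,ss·f ≈ 21.333 × 0.25 ≈ 5.333 μg/mL.
Trough 5.3 μg/mL vs MEC 2 μg/mL: adequate.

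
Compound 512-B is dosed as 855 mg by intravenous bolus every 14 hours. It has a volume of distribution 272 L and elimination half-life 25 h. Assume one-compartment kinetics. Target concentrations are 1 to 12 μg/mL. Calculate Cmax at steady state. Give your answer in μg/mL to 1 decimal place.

Over one 14-h interval, 14/25 ≈ 0.56 half-lives elapse, leaving f ≈ 0.6783 of each dose.
At steady state, accumulation factor R = 1/(1 − e^(−kτ)) ≈ 3.1085.
Each bolus raises the concentration by D/Vd = 855/272 ≈ 3.143 μg/mL.
Steady-state peak Cmax,ss = C₀·R ≈ 3.143 × 3.1085 ≈ 9.770 μg/mL.
Peak 9.8 μg/mL vs MTC 12 μg/mL: below toxic threshold.

9.8 μg/mL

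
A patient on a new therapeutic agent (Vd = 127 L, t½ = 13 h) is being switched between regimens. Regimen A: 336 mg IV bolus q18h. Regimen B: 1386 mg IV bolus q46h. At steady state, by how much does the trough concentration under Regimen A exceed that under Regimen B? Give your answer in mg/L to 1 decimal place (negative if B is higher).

0.6 mg/L

Regimen A: f = (1/2)^(18/13) ≈ 0.3830; Cmin,ss = (336/127)·f/(1−f) ≈ 1.642 mg/L.
Regimen B: f = (1/2)^(46/13) ≈ 0.0861; Cmin,ss = (1386/127)·f/(1−f) ≈ 1.028 mg/L.
Difference ≈ 1.642 − 1.028 ≈ 0.614 mg/L.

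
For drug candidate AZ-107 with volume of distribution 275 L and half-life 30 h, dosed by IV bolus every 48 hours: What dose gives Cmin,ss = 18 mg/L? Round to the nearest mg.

10056 mg

τ/t½ = 48/30 ≈ 1.6, so f = (1/2)^(48/30) ≈ 0.329877.
Cmin,ss = (D/Vd)·f/(1−f), so D = Cmin,ss·Vd·(1−f)/f.
D = 18 × 275 × (1−f)/f ≈ 18 × 275 × 2.03143 ≈ 10055.58 mg.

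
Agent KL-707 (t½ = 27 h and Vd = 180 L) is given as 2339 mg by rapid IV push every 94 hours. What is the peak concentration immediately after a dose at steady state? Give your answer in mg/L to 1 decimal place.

14.3 mg/L

Over one 94-h interval, 94/27 ≈ 3.4815 half-lives elapse, leaving f ≈ 0.0895 of each dose.
At steady state, accumulation factor R = 1/(1 − e^(−kτ)) ≈ 1.0983.
Each bolus raises the concentration by D/Vd = 2339/180 ≈ 12.994 mg/L.
Steady-state peak Cmax,ss = C₀·R ≈ 12.994 × 1.0983 ≈ 14.271 mg/L.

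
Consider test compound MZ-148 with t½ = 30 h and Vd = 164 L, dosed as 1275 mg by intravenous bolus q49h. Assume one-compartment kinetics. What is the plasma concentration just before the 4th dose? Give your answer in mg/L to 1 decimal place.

3.6 mg/L

f = (1/2)^(τ/t½) = (1/2)^(49/30) ≈ 0.3223.
C₀ = D/Vd = 1275/164 ≈ 7.774 mg/L.
Before the 4th dose, 3 doses have been given. Superposition: Cmin = C₀·(f + f² + … + f^3).
≈ 7.774 × (0.3223 + 0.1039 + 0.0335) ≈ 7.774 × 0.4597 ≈ 3.574 mg/L.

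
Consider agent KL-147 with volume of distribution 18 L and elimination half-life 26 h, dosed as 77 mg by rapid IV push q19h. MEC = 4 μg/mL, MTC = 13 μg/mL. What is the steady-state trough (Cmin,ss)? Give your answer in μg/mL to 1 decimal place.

τ/t½ = 19/26 ≈ 0.73077, so fraction remaining f = (1/2)^(19/26) ≈ 0.6026.
Each bolus raises the concentration by D/Vd = 77/18 ≈ 4.278 μg/mL.
Steady-state trough Cmin,ss = C₀·f/(1−f) ≈ 4.278 × 0.6026/0.3974 ≈ 6.487 μg/mL.
Trough 6.5 μg/mL vs MEC 4 μg/mL: adequate.

6.5 μg/mL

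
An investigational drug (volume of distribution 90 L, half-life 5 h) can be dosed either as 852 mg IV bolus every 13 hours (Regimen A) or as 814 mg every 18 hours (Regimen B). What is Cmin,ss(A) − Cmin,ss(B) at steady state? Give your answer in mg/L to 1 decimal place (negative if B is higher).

1.1 mg/L

Regimen A: f = (1/2)^(13/5) ≈ 0.1649; Cmin,ss = (852/90)·f/(1−f) ≈ 1.869 mg/L.
Regimen B: f = (1/2)^(18/5) ≈ 0.0825; Cmin,ss = (814/90)·f/(1−f) ≈ 0.813 mg/L.
Difference ≈ 1.869 − 0.813 ≈ 1.056 mg/L.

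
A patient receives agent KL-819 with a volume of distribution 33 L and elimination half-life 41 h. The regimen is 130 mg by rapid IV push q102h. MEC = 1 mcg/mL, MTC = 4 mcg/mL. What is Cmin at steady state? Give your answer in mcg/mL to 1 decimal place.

0.9 mcg/mL

k = ln2/t½ = ln2/41 ≈ 0.016906 h⁻¹; fraction remaining f = e^(−kτ) = e^(−0.016906×102) ≈ 0.1783.
Accumulation ratio R = 1/(1 − f) ≈ 1/0.8217 ≈ 1.2170.
Single-dose peak C₀ = D/Vd = 130/33 ≈ 3.939 mcg/mL.
Cmax,ss = C₀/(1 − f) ≈ 3.939/0.8217 ≈ 4.794 mcg/mL.
Steady-state trough Cmin,ss = Cmax,ss·f ≈ 4.794 × 0.1783 ≈ 0.855 mcg/mL.
Trough 0.9 mcg/mL vs MEC 1 mcg/mL: subtherapeutic.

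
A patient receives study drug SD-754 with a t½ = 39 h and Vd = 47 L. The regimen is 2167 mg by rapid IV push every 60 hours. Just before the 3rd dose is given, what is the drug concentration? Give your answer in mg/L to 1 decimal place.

f = (1/2)^(τ/t½) = (1/2)^(60/39) ≈ 0.3443.
C₀ = D/Vd = 2167/47 ≈ 46.106 mg/L.
Before the 3rd dose, 2 doses have been given. Superposition: Cmin = C₀·(f + f²).
≈ 46.106 × (0.3443 + 0.1185) ≈ 46.106 × 0.4628 ≈ 21.338 mg/L.

21.3 mg/L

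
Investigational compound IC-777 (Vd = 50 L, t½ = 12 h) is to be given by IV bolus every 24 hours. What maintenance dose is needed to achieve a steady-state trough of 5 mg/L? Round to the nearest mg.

τ/t½ = 24/12 ≈ 2, so f = (1/2)^(24/12) ≈ 0.250000.
Cmin,ss = (D/Vd)·f/(1−f), so D = Cmin,ss·Vd·(1−f)/f.
D = 5 × 50 × (1−f)/f ≈ 5 × 50 × 3.00000 ≈ 750.00 mg.

750 mg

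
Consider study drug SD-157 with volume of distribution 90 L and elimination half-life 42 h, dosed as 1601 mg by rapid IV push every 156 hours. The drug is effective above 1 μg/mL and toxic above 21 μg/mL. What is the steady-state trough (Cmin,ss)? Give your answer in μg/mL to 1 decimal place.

τ/t½ = 156/42 ≈ 3.7143, so fraction remaining f = (1/2)^(156/42) ≈ 0.0762.
At steady state, accumulation factor R = 1/(1 − e^(−kτ)) ≈ 1.0825.
Single-dose peak C₀ = D/Vd = 1601/90 ≈ 17.789 μg/mL.
Cmax,ss = C₀/(1 − f) ≈ 17.789/0.9238 ≈ 19.256 μg/mL.
One interval later, Cmin,ss = Cmax,ss·e^(−kτ) ≈ 19.256 × 0.0762 ≈ 1.467 μg/mL.
Trough 1.5 μg/mL vs MEC 1 μg/mL: adequate.

1.5 μg/mL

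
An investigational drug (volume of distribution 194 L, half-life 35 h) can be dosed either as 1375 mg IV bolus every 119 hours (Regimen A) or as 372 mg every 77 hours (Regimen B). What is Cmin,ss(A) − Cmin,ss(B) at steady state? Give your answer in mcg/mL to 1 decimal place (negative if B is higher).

Regimen A: f = (1/2)^(119/35) ≈ 0.0947; Cmin,ss = (1375/194)·f/(1−f) ≈ 0.741 mcg/mL.
Regimen B: f = (1/2)^(77/35) ≈ 0.2176; Cmin,ss = (372/194)·f/(1−f) ≈ 0.533 mcg/mL.
Difference ≈ 0.741 − 0.533 ≈ 0.208 mcg/mL.

0.2 mcg/mL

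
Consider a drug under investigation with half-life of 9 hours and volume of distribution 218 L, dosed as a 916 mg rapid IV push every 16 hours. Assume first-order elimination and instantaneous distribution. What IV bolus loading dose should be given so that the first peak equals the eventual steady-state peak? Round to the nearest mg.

f = (1/2)^(16/9) ≈ 0.291632; accumulation ratio R = 1/(1−f) ≈ 1.41170.
Loading dose to hit Cmax,ss on first dose: D_load = D_maint·R ≈ 916 × 1.41170 ≈ 1293.12 mg.

1293 mg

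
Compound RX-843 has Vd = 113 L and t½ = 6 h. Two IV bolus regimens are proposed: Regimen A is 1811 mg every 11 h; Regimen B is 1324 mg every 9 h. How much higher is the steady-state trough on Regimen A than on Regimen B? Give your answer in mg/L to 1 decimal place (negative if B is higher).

-0.2 mg/L

Regimen A: f = (1/2)^(11/6) ≈ 0.2806; Cmin,ss = (1811/113)·f/(1−f) ≈ 6.251 mg/L.
Regimen B: f = (1/2)^(9/6) ≈ 0.3536; Cmin,ss = (1324/113)·f/(1−f) ≈ 6.409 mg/L.
Difference ≈ 6.251 − 6.409 ≈ -0.158 mg/L.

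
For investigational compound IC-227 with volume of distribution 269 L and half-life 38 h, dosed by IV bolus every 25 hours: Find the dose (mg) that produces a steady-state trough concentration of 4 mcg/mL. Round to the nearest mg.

τ/t½ = 25/38 ≈ 0.65789, so f = (1/2)^(25/38) ≈ 0.633803.
Cmin,ss = (D/Vd)·f/(1−f), so D = Cmin,ss·Vd·(1−f)/f.
D = 4 × 269 × (1−f)/f ≈ 4 × 269 × 0.57778 ≈ 621.69 mg.

622 mg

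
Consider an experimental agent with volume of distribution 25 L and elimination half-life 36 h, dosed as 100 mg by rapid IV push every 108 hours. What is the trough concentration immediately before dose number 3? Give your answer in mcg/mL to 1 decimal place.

f = (1/2)^(τ/t½) = (1/2)^(108/36) ≈ 0.1250.
C₀ = D/Vd = 100/25 ≈ 4.000 mcg/mL.
Before the 3rd dose, 2 doses have been given. Superposition: Cmin = C₀·(f + f²).
≈ 4.000 × (0.1250 + 0.0156) ≈ 4.000 × 0.1406 ≈ 0.562 mcg/mL.

0.6 mcg/mL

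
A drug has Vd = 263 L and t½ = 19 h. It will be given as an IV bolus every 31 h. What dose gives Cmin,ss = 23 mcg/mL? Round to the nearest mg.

τ/t½ = 31/19 ≈ 1.6316, so f = (1/2)^(31/19) ≈ 0.322735.
Cmin,ss = (D/Vd)·f/(1−f), so D = Cmin,ss·Vd·(1−f)/f.
D = 23 × 263 × (1−f)/f ≈ 23 × 263 × 2.09852 ≈ 12693.95 mg.

12694 mg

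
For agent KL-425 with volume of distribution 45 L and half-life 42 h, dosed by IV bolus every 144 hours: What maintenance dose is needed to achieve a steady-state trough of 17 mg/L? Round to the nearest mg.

7472 mg

τ/t½ = 144/42 ≈ 3.4286, so f = (1/2)^(144/42) ≈ 0.092875.
Cmin,ss = (D/Vd)·f/(1−f), so D = Cmin,ss·Vd·(1−f)/f.
D = 17 × 45 × (1−f)/f ≈ 17 × 45 × 9.76716 ≈ 7471.88 mg.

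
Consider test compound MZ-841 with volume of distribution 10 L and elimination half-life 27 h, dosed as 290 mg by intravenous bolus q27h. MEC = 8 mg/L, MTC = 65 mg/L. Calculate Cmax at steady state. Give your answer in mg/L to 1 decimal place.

58.0 mg/L

The dosing interval is 1 half-life, so f = 2^(−1) = 0.5.
Accumulation ratio R = 1/(1 − f) = 1/0.5 = 2/1.
Single-dose peak C₀ = D/Vd = 290/10 = 29 mg/L.
Steady-state peak Cmax,ss = C₀·R = 29 × 2/1 ≈ 58.000 mg/L.
Peak 58.0 mg/L vs MTC 65 mg/L: below toxic threshold.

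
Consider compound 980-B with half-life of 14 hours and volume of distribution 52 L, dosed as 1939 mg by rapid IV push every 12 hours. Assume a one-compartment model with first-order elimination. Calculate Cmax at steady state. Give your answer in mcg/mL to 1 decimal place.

k = ln2/t½ = ln2/14 ≈ 0.049511 h⁻¹; fraction remaining f = e^(−kτ) = e^(−0.049511×12) ≈ 0.5520.
At steady state, accumulation factor R = 1/(1 − e^(−kτ)) ≈ 2.2321.
Single-dose peak C₀ = D/Vd = 1939/52 ≈ 37.288 mcg/mL.
Cmax,ss = C₀/(1 − f) ≈ 37.288/0.4480 ≈ 83.232 mcg/mL.

83.2 mcg/mL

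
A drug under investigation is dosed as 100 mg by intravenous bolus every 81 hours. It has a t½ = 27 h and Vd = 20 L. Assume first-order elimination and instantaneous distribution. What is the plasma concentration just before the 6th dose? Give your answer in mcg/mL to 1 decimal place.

0.7 mcg/mL

f = (1/2)^(τ/t½) = (1/2)^(81/27) ≈ 0.1250.
C₀ = D/Vd = 100/20 ≈ 5.000 mcg/mL.
Before the 6th dose, 5 doses have been given. Superposition: Cmin = C₀·(f + f² + … + f^5).
≈ 5.000 × (0.1250 + 0.0156 + 0.0020 + 0.0002 + 0.0000) ≈ 5.000 × 0.1428 ≈ 0.714 mcg/mL.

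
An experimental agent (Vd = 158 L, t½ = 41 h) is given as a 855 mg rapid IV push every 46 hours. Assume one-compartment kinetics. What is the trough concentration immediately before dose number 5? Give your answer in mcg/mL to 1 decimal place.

4.4 mcg/mL

f = (1/2)^(τ/t½) = (1/2)^(46/41) ≈ 0.4595.
C₀ = D/Vd = 855/158 ≈ 5.411 mcg/mL.
Before the 5th dose, 4 doses have been given. Superposition: Cmin = C₀·(f + f² + … + f^4).
≈ 5.411 × (0.4595 + 0.2111 + 0.0970 + 0.0446) ≈ 5.411 × 0.8122 ≈ 4.395 mcg/mL.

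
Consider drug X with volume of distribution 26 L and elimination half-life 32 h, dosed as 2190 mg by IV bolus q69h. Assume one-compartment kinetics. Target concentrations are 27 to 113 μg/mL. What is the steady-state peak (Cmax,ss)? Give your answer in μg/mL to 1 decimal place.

Over one 69-h interval, 69/32 ≈ 2.1562 half-lives elapse, leaving f ≈ 0.2243 of each dose.
Accumulation ratio R = 1/(1 − f) ≈ 1/0.7757 ≈ 1.2892.
Each bolus raises the concentration by D/Vd = 2190/26 ≈ 84.231 μg/mL.
Steady-state peak Cmax,ss = C₀·R ≈ 84.231 × 1.2892 ≈ 108.591 μg/mL.
Peak 108.6 μg/mL vs MTC 113 μg/mL: below toxic threshold.

108.6 μg/mL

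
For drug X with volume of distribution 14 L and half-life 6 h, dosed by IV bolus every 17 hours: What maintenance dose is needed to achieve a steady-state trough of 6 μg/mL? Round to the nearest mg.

τ/t½ = 17/6 ≈ 2.8333, so f = (1/2)^(17/6) ≈ 0.140308.
Cmin,ss = (D/Vd)·f/(1−f), so D = Cmin,ss·Vd·(1−f)/f.
D = 6 × 14 × (1−f)/f ≈ 6 × 14 × 6.12718 ≈ 514.68 mg.

515 mg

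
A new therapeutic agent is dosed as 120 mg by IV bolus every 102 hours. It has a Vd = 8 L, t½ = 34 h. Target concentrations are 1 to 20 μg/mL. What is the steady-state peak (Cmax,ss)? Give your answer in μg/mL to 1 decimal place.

17.1 μg/mL

The dosing interval is 3 half-lives, so f = 2^(−3) = 0.125.
At steady state, R = 1/(1 − 0.125) = 8/7.
Single-dose peak C₀ = D/Vd = 120/8 = 15 μg/mL.
Steady-state peak Cmax,ss = C₀·R = 15 × 8/7 ≈ 17.143 μg/mL.
Peak 17.1 μg/mL vs MTC 20 μg/mL: below toxic threshold.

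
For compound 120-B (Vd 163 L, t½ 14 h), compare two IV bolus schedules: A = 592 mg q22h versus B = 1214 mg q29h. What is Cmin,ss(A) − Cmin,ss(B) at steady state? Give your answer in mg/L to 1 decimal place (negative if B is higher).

Regimen A: f = (1/2)^(22/14) ≈ 0.3365; Cmin,ss = (592/163)·f/(1−f) ≈ 1.842 mg/L.
Regimen B: f = (1/2)^(29/14) ≈ 0.2379; Cmin,ss = (1214/163)·f/(1−f) ≈ 2.325 mg/L.
Difference ≈ 1.842 − 2.325 ≈ -0.483 mg/L.

-0.5 mg/L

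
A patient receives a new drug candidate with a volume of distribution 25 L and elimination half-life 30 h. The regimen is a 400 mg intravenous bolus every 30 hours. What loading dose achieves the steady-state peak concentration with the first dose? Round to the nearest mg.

800 mg

f = (1/2)^(30/30) ≈ 0.500000; accumulation ratio R = 1/(1−f) ≈ 2.00000.
Loading dose to hit Cmax,ss on first dose: D_load = D_maint·R ≈ 400 × 2.00000 ≈ 800.00 mg.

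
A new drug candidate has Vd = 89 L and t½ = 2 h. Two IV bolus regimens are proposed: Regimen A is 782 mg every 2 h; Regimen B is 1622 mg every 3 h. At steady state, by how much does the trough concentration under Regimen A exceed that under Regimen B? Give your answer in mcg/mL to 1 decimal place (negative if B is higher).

Regimen A: f = (1/2)^(2/2) ≈ 0.5000; Cmin,ss = (782/89)·f/(1−f) ≈ 8.787 mcg/mL.
Regimen B: f = (1/2)^(3/2) ≈ 0.3536; Cmin,ss = (1622/89)·f/(1−f) ≈ 9.969 mcg/mL.
Difference ≈ 8.787 − 9.969 ≈ -1.182 mcg/mL.

-1.2 mcg/mL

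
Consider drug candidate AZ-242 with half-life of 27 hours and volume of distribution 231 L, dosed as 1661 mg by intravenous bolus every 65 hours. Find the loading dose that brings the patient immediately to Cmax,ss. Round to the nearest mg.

f = (1/2)^(65/27) ≈ 0.188494; accumulation ratio R = 1/(1−f) ≈ 1.23228.
Loading dose to hit Cmax,ss on first dose: D_load = D_maint·R ≈ 1661 × 1.23228 ≈ 2046.82 mg.

2047 mg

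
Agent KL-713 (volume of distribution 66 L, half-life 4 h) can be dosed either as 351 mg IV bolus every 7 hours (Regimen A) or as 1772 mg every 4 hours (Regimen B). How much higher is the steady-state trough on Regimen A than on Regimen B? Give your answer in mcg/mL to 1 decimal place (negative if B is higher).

Regimen A: f = (1/2)^(7/4) ≈ 0.2973; Cmin,ss = (351/66)·f/(1−f) ≈ 2.250 mcg/mL.
Regimen B: f = (1/2)^(4/4) ≈ 0.5000; Cmin,ss = (1772/66)·f/(1−f) ≈ 26.848 mcg/mL.
Difference ≈ 2.250 − 26.848 ≈ -24.598 mcg/mL.

-24.6 mcg/mL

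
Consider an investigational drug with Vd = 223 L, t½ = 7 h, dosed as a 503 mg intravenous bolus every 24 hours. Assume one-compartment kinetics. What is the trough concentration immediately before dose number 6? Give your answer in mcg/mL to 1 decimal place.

f = (1/2)^(τ/t½) = (1/2)^(24/7) ≈ 0.0929.
C₀ = D/Vd = 503/223 ≈ 2.256 mcg/mL.
Before the 6th dose, 5 doses have been given. Superposition: Cmin = C₀·(f + f² + … + f^5).
≈ 2.256 × (0.0929 + 0.0086 + 0.0008 + 0.0001 + 0.0000) ≈ 2.256 × 0.1024 ≈ 0.231 mcg/mL.

0.2 mcg/mL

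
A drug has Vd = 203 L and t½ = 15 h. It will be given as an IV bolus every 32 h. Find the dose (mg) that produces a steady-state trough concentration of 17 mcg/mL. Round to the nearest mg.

τ/t½ = 32/15 ≈ 2.1333, so f = (1/2)^(32/15) ≈ 0.227931.
Cmin,ss = (D/Vd)·f/(1−f), so D = Cmin,ss·Vd·(1−f)/f.
D = 17 × 203 × (1−f)/f ≈ 17 × 203 × 3.38729 ≈ 11689.54 mg.

11690 mg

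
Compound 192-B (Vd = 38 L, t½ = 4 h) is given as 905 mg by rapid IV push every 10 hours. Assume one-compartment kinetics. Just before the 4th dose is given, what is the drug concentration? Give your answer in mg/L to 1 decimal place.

f = (1/2)^(τ/t½) = (1/2)^(10/4) ≈ 0.1768.
C₀ = D/Vd = 905/38 ≈ 23.816 mg/L.
Before the 4th dose, 3 doses have been given. Superposition: Cmin = C₀·(f + f² + … + f^3).
≈ 23.816 × (0.1768 + 0.0313 + 0.0055) ≈ 23.816 × 0.2136 ≈ 5.087 mg/L.

5.1 mg/L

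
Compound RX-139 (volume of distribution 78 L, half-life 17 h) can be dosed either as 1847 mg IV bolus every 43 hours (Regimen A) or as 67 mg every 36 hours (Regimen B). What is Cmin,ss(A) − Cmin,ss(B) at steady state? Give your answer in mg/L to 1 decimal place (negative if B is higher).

4.7 mg/L

Regimen A: f = (1/2)^(43/17) ≈ 0.1732; Cmin,ss = (1847/78)·f/(1−f) ≈ 4.960 mg/L.
Regimen B: f = (1/2)^(36/17) ≈ 0.2304; Cmin,ss = (67/78)·f/(1−f) ≈ 0.257 mg/L.
Difference ≈ 4.960 − 0.257 ≈ 4.703 mg/L.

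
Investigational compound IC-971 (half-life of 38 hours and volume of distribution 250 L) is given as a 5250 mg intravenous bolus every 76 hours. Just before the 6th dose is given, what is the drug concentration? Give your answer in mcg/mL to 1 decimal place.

7.0 mcg/mL

f = (1/2)^(τ/t½) = (1/2)^(76/38) ≈ 0.2500.
C₀ = D/Vd = 5250/250 ≈ 21.000 mcg/mL.
Before the 6th dose, 5 doses have been given. Superposition: Cmin = C₀·(f + f² + … + f^5).
≈ 21.000 × (0.2500 + 0.0625 + 0.0156 + 0.0039 + 0.0010) ≈ 21.000 × 0.3330 ≈ 6.993 mcg/mL.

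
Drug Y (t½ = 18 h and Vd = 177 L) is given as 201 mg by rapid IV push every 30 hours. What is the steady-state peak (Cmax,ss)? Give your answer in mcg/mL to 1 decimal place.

Over one 30-h interval, 30/18 ≈ 1.6667 half-lives elapse, leaving f ≈ 0.3150 of each dose.
Accumulation ratio R = 1/(1 − f) ≈ 1/0.6850 ≈ 1.4599.
Each bolus raises the concentration by D/Vd = 201/177 ≈ 1.136 mcg/mL.
Steady-state peak Cmax,ss = C₀·R ≈ 1.136 × 1.4599 ≈ 1.658 mcg/mL.

1.7 mcg/mL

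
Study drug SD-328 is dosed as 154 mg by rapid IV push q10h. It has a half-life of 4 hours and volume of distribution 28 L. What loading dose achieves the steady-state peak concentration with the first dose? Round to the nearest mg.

187 mg

f = (1/2)^(10/4) ≈ 0.176777; accumulation ratio R = 1/(1−f) ≈ 1.21474.
Loading dose to hit Cmax,ss on first dose: D_load = D_maint·R ≈ 154 × 1.21474 ≈ 187.07 mg.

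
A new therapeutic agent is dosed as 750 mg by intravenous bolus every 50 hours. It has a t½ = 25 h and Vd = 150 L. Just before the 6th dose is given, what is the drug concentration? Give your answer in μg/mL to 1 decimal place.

f = (1/2)^(τ/t½) = (1/2)^(50/25) ≈ 0.2500.
C₀ = D/Vd = 750/150 ≈ 5.000 μg/mL.
Before the 6th dose, 5 doses have been given. Superposition: Cmin = C₀·(f + f² + … + f^5).
≈ 5.000 × (0.2500 + 0.0625 + 0.0156 + 0.0039 + 0.0010) ≈ 5.000 × 0.3330 ≈ 1.665 μg/mL.

1.7 μg/mL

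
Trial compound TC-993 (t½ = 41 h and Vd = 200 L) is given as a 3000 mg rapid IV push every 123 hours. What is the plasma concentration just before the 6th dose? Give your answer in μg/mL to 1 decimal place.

f = (1/2)^(τ/t½) = (1/2)^(123/41) ≈ 0.1250.
C₀ = D/Vd = 3000/200 ≈ 15.000 μg/mL.
Before the 6th dose, 5 doses have been given. Superposition: Cmin = C₀·(f + f² + … + f^5).
≈ 15.000 × (0.1250 + 0.0156 + 0.0020 + 0.0002 + 0.0000) ≈ 15.000 × 0.1428 ≈ 2.142 μg/mL.

2.1 μg/mL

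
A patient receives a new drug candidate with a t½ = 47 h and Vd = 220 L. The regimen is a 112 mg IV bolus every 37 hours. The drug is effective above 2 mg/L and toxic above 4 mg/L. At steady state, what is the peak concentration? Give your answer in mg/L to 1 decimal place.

1.2 mg/L

Over one 37-h interval, 37/47 ≈ 0.78723 half-lives elapse, leaving f ≈ 0.5795 of each dose.
Accumulation ratio R = 1/(1 − f) ≈ 1/0.4205 ≈ 2.3781.
Each bolus raises the concentration by D/Vd = 112/220 ≈ 0.509 mg/L.
Cmax,ss = C₀/(1 − f) ≈ 0.509/0.4205 ≈ 1.210 mg/L.
Peak 1.2 mg/L vs MTC 4 mg/L: below toxic threshold.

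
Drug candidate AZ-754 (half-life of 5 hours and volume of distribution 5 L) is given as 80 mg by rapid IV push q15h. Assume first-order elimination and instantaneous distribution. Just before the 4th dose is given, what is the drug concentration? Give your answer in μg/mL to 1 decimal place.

f = (1/2)^(τ/t½) = (1/2)^(15/5) ≈ 0.1250.
C₀ = D/Vd = 80/5 ≈ 16.000 μg/mL.
Before the 4th dose, 3 doses have been given. Superposition: Cmin = C₀·(f + f² + … + f^3).
≈ 16.000 × (0.1250 + 0.0156 + 0.0020) ≈ 16.000 × 0.1426 ≈ 2.282 μg/mL.

2.3 μg/mL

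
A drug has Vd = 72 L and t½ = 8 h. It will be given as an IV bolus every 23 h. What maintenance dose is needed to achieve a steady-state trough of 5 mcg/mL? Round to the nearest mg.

2281 mg

τ/t½ = 23/8 ≈ 2.875, so f = (1/2)^(23/8) ≈ 0.136313.
Cmin,ss = (D/Vd)·f/(1−f), so D = Cmin,ss·Vd·(1−f)/f.
D = 5 × 72 × (1−f)/f ≈ 5 × 72 × 6.33606 ≈ 2280.98 mg.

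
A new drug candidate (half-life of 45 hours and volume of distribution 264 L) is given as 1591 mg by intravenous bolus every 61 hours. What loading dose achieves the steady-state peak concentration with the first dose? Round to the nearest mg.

2612 mg

f = (1/2)^(61/45) ≈ 0.390784; accumulation ratio R = 1/(1−f) ≈ 1.64145.
Loading dose to hit Cmax,ss on first dose: D_load = D_maint·R ≈ 1591 × 1.64145 ≈ 2611.55 mg.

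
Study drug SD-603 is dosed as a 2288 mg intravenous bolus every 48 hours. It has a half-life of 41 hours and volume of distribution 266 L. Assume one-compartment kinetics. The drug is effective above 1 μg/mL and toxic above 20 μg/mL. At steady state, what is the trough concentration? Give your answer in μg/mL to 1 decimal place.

τ/t½ = 48/41 ≈ 1.1707, so fraction remaining f = (1/2)^(48/41) ≈ 0.4442.
Each bolus raises the concentration by D/Vd = 2288/266 ≈ 8.602 μg/mL.
Steady-state trough Cmin,ss = C₀·f/(1−f) ≈ 8.602 × 0.4442/0.5558 ≈ 6.875 μg/mL.
Trough 6.9 μg/mL vs MEC 1 μg/mL: adequate.

6.9 μg/mL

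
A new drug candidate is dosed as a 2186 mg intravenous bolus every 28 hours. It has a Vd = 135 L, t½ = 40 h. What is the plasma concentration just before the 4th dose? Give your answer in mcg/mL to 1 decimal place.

f = (1/2)^(τ/t½) = (1/2)^(28/40) ≈ 0.6156.
C₀ = D/Vd = 2186/135 ≈ 16.193 mcg/mL.
Before the 4th dose, 3 doses have been given. Superposition: Cmin = C₀·(f + f² + … + f^3).
≈ 16.193 × (0.6156 + 0.3790 + 0.2333) ≈ 16.193 × 1.2279 ≈ 19.883 mcg/mL.

19.9 mcg/mL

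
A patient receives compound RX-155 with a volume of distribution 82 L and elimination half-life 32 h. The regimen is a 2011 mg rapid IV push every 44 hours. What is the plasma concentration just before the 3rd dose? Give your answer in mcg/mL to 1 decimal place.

13.1 mcg/mL

f = (1/2)^(τ/t½) = (1/2)^(44/32) ≈ 0.3856.
C₀ = D/Vd = 2011/82 ≈ 24.524 mcg/mL.
Before the 3rd dose, 2 doses have been given. Superposition: Cmin = C₀·(f + f²).
≈ 24.524 × (0.3856 + 0.1487) ≈ 24.524 × 0.5343 ≈ 13.103 mcg/mL.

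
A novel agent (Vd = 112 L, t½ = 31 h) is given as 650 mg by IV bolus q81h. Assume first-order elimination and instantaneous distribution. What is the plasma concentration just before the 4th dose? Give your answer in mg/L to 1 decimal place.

f = (1/2)^(τ/t½) = (1/2)^(81/31) ≈ 0.1635.
C₀ = D/Vd = 650/112 ≈ 5.804 mg/L.
Before the 4th dose, 3 doses have been given. Superposition: Cmin = C₀·(f + f² + … + f^3).
≈ 5.804 × (0.1635 + 0.0267 + 0.0044) ≈ 5.804 × 0.1946 ≈ 1.129 mg/L.

1.1 mg/L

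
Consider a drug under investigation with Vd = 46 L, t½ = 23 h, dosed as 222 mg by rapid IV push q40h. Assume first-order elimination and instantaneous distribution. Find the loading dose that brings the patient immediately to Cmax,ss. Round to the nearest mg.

317 mg

f = (1/2)^(40/23) ≈ 0.299550; accumulation ratio R = 1/(1−f) ≈ 1.42765.
Loading dose to hit Cmax,ss on first dose: D_load = D_maint·R ≈ 222 × 1.42765 ≈ 316.94 mg.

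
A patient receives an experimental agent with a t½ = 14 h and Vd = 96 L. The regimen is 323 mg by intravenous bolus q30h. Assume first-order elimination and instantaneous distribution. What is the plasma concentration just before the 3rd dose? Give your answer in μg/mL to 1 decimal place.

f = (1/2)^(τ/t½) = (1/2)^(30/14) ≈ 0.2264.
C₀ = D/Vd = 323/96 ≈ 3.365 μg/mL.
Before the 3rd dose, 2 doses have been given. Superposition: Cmin = C₀·(f + f²).
≈ 3.365 × (0.2264 + 0.0513) ≈ 3.365 × 0.2777 ≈ 0.934 μg/mL.

0.9 μg/mL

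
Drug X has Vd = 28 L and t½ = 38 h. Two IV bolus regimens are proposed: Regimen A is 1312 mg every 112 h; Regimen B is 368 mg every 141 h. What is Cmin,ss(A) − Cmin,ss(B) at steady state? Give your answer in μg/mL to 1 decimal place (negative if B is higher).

Regimen A: f = (1/2)^(112/38) ≈ 0.1296; Cmin,ss = (1312/28)·f/(1−f) ≈ 6.977 μg/mL.
Regimen B: f = (1/2)^(141/38) ≈ 0.0764; Cmin,ss = (368/28)·f/(1−f) ≈ 1.087 μg/mL.
Difference ≈ 6.977 − 1.087 ≈ 5.890 μg/mL.

5.9 μg/mL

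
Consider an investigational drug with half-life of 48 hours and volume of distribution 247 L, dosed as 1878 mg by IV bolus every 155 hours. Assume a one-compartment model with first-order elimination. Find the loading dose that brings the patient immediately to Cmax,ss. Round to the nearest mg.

f = (1/2)^(155/48) ≈ 0.106641; accumulation ratio R = 1/(1−f) ≈ 1.11937.
Loading dose to hit Cmax,ss on first dose: D_load = D_maint·R ≈ 1878 × 1.11937 ≈ 2102.18 mg.

2102 mg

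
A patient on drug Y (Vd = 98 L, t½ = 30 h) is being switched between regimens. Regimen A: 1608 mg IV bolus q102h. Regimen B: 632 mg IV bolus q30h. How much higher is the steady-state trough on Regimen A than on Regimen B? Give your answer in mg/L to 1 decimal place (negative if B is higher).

Regimen A: f = (1/2)^(102/30) ≈ 0.0947; Cmin,ss = (1608/98)·f/(1−f) ≈ 1.716 mg/L.
Regimen B: f = (1/2)^(30/30) ≈ 0.5000; Cmin,ss = (632/98)·f/(1−f) ≈ 6.449 mg/L.
Difference ≈ 1.716 − 6.449 ≈ -4.733 mg/L.

-4.7 mg/L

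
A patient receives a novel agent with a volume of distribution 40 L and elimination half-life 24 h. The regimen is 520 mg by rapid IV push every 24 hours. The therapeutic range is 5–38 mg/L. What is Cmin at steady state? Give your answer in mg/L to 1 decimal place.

τ = 24 h = 1 half-life, so f = (1/2)^1 = 0.5.
Accumulation ratio R = 1/(1 − f) = 1/0.5 = 2/1.
Single-dose peak C₀ = D/Vd = 520/40 = 13 mg/L.
Steady-state peak Cmax,ss = C₀·R = 13 × 2/1 ≈ 26.000 mg/L.
Steady-state trough Cmin,ss = Cmax,ss·f ≈ 26.000 × 0.5 ≈ 13.000 mg/L.
Trough 13.0 mg/L vs MEC 5 mg/L: adequate.

13.0 mg/L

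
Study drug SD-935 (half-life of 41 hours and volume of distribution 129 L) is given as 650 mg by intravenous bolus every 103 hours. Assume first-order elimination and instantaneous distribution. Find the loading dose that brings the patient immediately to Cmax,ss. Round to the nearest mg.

f = (1/2)^(103/41) ≈ 0.175289; accumulation ratio R = 1/(1−f) ≈ 1.21255.
Loading dose to hit Cmax,ss on first dose: D_load = D_maint·R ≈ 650 × 1.21255 ≈ 788.16 mg.

788 mg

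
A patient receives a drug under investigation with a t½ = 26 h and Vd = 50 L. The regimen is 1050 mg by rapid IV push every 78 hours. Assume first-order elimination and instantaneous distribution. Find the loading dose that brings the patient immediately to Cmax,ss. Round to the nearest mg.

f = (1/2)^(78/26) ≈ 0.125000; accumulation ratio R = 1/(1−f) ≈ 1.14286.
Loading dose to hit Cmax,ss on first dose: D_load = D_maint·R ≈ 1050 × 1.14286 ≈ 1200.00 mg.

1200 mg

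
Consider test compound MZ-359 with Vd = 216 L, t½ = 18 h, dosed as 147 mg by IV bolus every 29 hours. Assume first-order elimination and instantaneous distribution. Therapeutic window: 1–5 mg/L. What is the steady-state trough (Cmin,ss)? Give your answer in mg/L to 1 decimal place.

0.3 mg/L

k = ln2/t½ = ln2/18 ≈ 0.038508 h⁻¹; fraction remaining f = e^(−kτ) = e^(−0.038508×29) ≈ 0.3273.
Single-dose peak C₀ = D/Vd = 147/216 ≈ 0.681 mg/L.
Steady-state trough Cmin,ss = C₀·f/(1−f) ≈ 0.681 × 0.3273/0.6727 ≈ 0.331 mg/L.
Trough 0.3 mg/L vs MEC 1 mg/L: subtherapeutic.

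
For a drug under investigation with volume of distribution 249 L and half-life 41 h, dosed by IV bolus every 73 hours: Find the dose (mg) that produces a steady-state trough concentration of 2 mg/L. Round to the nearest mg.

τ/t½ = 73/41 ≈ 1.7805, so f = (1/2)^(73/41) ≈ 0.291085.
Cmin,ss = (D/Vd)·f/(1−f), so D = Cmin,ss·Vd·(1−f)/f.
D = 2 × 249 × (1−f)/f ≈ 2 × 249 × 2.43542 ≈ 1212.84 mg.

1213 mg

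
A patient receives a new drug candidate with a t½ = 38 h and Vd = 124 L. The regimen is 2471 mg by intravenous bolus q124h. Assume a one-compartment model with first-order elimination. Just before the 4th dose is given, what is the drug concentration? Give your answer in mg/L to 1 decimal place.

f = (1/2)^(τ/t½) = (1/2)^(124/38) ≈ 0.1042.
C₀ = D/Vd = 2471/124 ≈ 19.927 mg/L.
Before the 4th dose, 3 doses have been given. Superposition: Cmin = C₀·(f + f² + … + f^3).
≈ 19.927 × (0.1042 + 0.0109 + 0.0011) ≈ 19.927 × 0.1162 ≈ 2.316 mg/L.

2.3 mg/L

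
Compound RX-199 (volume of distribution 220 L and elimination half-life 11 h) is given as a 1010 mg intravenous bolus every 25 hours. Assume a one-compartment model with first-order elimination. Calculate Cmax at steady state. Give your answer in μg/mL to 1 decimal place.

τ/t½ = 25/11 ≈ 2.2727, so fraction remaining f = (1/2)^(25/11) ≈ 0.2069.
At steady state, accumulation factor R = 1/(1 − e^(−kτ)) ≈ 1.2609.
Single-dose peak C₀ = D/Vd = 1010/220 ≈ 4.591 μg/mL.
Steady-state peak Cmax,ss = C₀·R ≈ 4.591 × 1.2609 ≈ 5.789 μg/mL.

5.8 μg/mL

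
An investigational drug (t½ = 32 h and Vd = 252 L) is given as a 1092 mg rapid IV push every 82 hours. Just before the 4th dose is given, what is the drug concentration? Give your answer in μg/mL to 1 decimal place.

0.9 μg/mL

f = (1/2)^(τ/t½) = (1/2)^(82/32) ≈ 0.1693.
C₀ = D/Vd = 1092/252 ≈ 4.333 μg/mL.
Before the 4th dose, 3 doses have been given. Superposition: Cmin = C₀·(f + f² + … + f^3).
≈ 4.333 × (0.1693 + 0.0287 + 0.0049) ≈ 4.333 × 0.2029 ≈ 0.879 μg/mL.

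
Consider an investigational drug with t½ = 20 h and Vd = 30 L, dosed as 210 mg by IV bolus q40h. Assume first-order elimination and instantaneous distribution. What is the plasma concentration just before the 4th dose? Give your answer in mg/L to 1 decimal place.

f = (1/2)^(τ/t½) = (1/2)^(40/20) ≈ 0.2500.
C₀ = D/Vd = 210/30 ≈ 7.000 mg/L.
Before the 4th dose, 3 doses have been given. Superposition: Cmin = C₀·(f + f² + … + f^3).
≈ 7.000 × (0.2500 + 0.0625 + 0.0156) ≈ 7.000 × 0.3281 ≈ 2.297 mg/L.

2.3 mg/L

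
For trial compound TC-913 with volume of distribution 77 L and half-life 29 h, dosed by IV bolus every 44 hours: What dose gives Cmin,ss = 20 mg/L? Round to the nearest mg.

τ/t½ = 44/29 ≈ 1.5172, so f = (1/2)^(44/29) ≈ 0.349353.
Cmin,ss = (D/Vd)·f/(1−f), so D = Cmin,ss·Vd·(1−f)/f.
D = 20 × 77 × (1−f)/f ≈ 20 × 77 × 1.86243 ≈ 2868.14 mg.

2868 mg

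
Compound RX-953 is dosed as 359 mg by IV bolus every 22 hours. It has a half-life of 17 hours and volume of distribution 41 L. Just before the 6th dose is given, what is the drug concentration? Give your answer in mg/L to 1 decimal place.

f = (1/2)^(τ/t½) = (1/2)^(22/17) ≈ 0.4078.
C₀ = D/Vd = 359/41 ≈ 8.756 mg/L.
Before the 6th dose, 5 doses have been given. Superposition: Cmin = C₀·(f + f² + … + f^5).
≈ 8.756 × (0.4078 + 0.1663 + 0.0678 + 0.0277 + 0.0113) ≈ 8.756 × 0.6809 ≈ 5.962 mg/L.

6.0 mg/L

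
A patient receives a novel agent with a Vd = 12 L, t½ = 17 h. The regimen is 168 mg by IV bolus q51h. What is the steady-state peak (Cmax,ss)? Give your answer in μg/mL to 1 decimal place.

16.0 μg/mL

The dosing interval is 3 half-lives, so f = 2^(−3) = 0.125.
Accumulation ratio R = 1/(1 − f) = 1/0.875 = 8/7.
Single-dose peak C₀ = D/Vd = 168/12 = 14 μg/mL.
Steady-state peak Cmax,ss = C₀·R = 14 × 8/7 ≈ 16.000 μg/mL.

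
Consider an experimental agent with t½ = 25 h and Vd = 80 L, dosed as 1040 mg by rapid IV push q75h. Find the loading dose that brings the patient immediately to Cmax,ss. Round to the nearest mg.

1189 mg

f = (1/2)^(75/25) ≈ 0.125000; accumulation ratio R = 1/(1−f) ≈ 1.14286.
Loading dose to hit Cmax,ss on first dose: D_load = D_maint·R ≈ 1040 × 1.14286 ≈ 1188.57 mg.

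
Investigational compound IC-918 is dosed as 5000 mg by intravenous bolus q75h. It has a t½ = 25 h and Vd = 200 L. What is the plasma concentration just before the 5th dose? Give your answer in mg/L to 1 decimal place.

f = (1/2)^(τ/t½) = (1/2)^(75/25) ≈ 0.1250.
C₀ = D/Vd = 5000/200 ≈ 25.000 mg/L.
Before the 5th dose, 4 doses have been given. Superposition: Cmin = C₀·(f + f² + … + f^4).
≈ 25.000 × (0.1250 + 0.0156 + 0.0020 + 0.0002) ≈ 25.000 × 0.1428 ≈ 3.570 mg/L.

3.6 mg/L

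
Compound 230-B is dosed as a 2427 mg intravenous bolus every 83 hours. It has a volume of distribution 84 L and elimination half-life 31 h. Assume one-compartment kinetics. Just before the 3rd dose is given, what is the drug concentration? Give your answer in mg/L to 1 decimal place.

5.2 mg/L

f = (1/2)^(τ/t½) = (1/2)^(83/31) ≈ 0.1563.
C₀ = D/Vd = 2427/84 ≈ 28.893 mg/L.
Before the 3rd dose, 2 doses have been given. Superposition: Cmin = C₀·(f + f²).
≈ 28.893 × (0.1563 + 0.0244) ≈ 28.893 × 0.1807 ≈ 5.221 mg/L.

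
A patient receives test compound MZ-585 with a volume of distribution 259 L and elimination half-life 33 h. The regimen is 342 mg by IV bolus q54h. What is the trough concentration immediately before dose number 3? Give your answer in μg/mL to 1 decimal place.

0.6 μg/mL

f = (1/2)^(τ/t½) = (1/2)^(54/33) ≈ 0.3217.
C₀ = D/Vd = 342/259 ≈ 1.320 μg/mL.
Before the 3rd dose, 2 doses have been given. Superposition: Cmin = C₀·(f + f²).
≈ 1.320 × (0.3217 + 0.1035) ≈ 1.320 × 0.4252 ≈ 0.561 μg/mL.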